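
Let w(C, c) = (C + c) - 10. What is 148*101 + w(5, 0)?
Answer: 14943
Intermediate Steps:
w(C, c) = -10 + C + c
148*101 + w(5, 0) = 148*101 + (-10 + 5 + 0) = 14948 - 5 = 14943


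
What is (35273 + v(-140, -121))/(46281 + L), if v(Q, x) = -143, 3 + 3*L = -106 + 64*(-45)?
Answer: 52695/67927 ≈ 0.77576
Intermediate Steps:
L = -2989/3 (L = -1 + (-106 + 64*(-45))/3 = -1 + (-106 - 2880)/3 = -1 + (⅓)*(-2986) = -1 - 2986/3 = -2989/3 ≈ -996.33)
(35273 + v(-140, -121))/(46281 + L) = (35273 - 143)/(46281 - 2989/3) = 35130/(135854/3) = 35130*(3/135854) = 52695/67927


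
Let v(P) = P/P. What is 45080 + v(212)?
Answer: 45081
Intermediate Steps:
v(P) = 1
45080 + v(212) = 45080 + 1 = 45081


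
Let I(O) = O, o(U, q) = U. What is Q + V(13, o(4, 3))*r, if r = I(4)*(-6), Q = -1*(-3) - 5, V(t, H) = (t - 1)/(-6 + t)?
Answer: -302/7 ≈ -43.143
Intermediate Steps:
V(t, H) = (-1 + t)/(-6 + t)
Q = -2 (Q = 3 - 5 = -2)
r = -24 (r = 4*(-6) = -24)
Q + V(13, o(4, 3))*r = -2 + ((-1 + 13)/(-6 + 13))*(-24) = -2 + (12/7)*(-24) = -2 - 288/7 = -302/7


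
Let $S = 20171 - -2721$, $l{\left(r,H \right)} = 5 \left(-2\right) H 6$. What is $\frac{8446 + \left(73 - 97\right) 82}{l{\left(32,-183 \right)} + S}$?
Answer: $\frac{3239}{16936} \approx 0.19125$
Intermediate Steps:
$l{\left(r,H \right)} = - 60 H$ ($l{\left(r,H \right)} = - 10 H 6 = - 60 H$)
$S = 22892$ ($S = 20171 + 2721 = 22892$)
$\frac{8446 + \left(73 - 97\right) 82}{l{\left(32,-183 \right)} + S} = \frac{8446 + \left(73 - 97\right) 82}{\left(-60\right) \left(-183\right) + 22892} = \frac{8446 - 1968}{10980 + 22892} = \frac{8446 - 1968}{33872} = 6478 \cdot \frac{1}{33872} = \frac{3239}{16936}$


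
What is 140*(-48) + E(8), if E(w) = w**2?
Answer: -6656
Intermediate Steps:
140*(-48) + E(8) = 140*(-48) + 8**2 = -6720 + 64 = -6656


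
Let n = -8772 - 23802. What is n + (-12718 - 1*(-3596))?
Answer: -41696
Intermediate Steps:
n = -32574
n + (-12718 - 1*(-3596)) = -32574 + (-12718 - 1*(-3596)) = -32574 + (-12718 + 3596) = -32574 - 9122 = -41696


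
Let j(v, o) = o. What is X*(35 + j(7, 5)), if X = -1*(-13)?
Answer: 520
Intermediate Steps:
X = 13
X*(35 + j(7, 5)) = 13*(35 + 5) = 13*40 = 520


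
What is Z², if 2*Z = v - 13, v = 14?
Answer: ¼ ≈ 0.25000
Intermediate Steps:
Z = ½ (Z = (14 - 13)/2 = (½)*1 = ½ ≈ 0.50000)
Z² = (½)² = ¼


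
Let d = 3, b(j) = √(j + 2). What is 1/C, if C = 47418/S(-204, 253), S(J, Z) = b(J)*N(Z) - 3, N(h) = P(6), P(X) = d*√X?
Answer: -1/15806 + I*√303/7903 ≈ -6.3267e-5 + 0.0022026*I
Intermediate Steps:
b(j) = √(2 + j)
P(X) = 3*√X
N(h) = 3*√6
S(J, Z) = -3 + 3*√6*√(2 + J) (S(J, Z) = √(2 + J)*(3*√6) - 3 = 3*√6*√(2 + J) - 3 = -3 + 3*√6*√(2 + J))
C = 47418/(-3 + 6*I*√303) (C = 47418/(-3 + 3*√(12 + 6*(-204))) = 47418/(-3 + 3*√(12 - 1224)) = 47418/(-3 + 3*√(-1212)) = 47418/(-3 + 3*(2*I*√303)) = 47418/(-3 + 6*I*√303) ≈ -13.031 - 453.64*I)
1/C = 1/(-15806/1213 - 31612*I*√303/1213)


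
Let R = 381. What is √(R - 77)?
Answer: 4*√19 ≈ 17.436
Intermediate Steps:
√(R - 77) = √(381 - 77) = √304 = 4*√19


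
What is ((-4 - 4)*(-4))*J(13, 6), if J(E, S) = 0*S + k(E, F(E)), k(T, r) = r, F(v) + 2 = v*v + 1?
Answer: 5376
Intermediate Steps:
F(v) = -1 + v**2 (F(v) = -2 + (v*v + 1) = -2 + (v**2 + 1) = -2 + (1 + v**2) = -1 + v**2)
J(E, S) = -1 + E**2 (J(E, S) = 0*S + (-1 + E**2) = 0 + (-1 + E**2) = -1 + E**2)
((-4 - 4)*(-4))*J(13, 6) = ((-4 - 4)*(-4))*(-1 + 13**2) = (-8*(-4))*(-1 + 169) = 32*168 = 5376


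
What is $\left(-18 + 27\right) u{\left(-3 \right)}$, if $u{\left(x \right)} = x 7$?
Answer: $-189$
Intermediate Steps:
$u{\left(x \right)} = 7 x$
$\left(-18 + 27\right) u{\left(-3 \right)} = \left(-18 + 27\right) 7 \left(-3\right) = 9 \left(-21\right) = -189$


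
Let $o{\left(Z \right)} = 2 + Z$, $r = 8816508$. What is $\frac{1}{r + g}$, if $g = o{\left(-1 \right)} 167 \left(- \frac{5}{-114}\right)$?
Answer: $\frac{114}{1005082747} \approx 1.1342 \cdot 10^{-7}$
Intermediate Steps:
$g = \frac{835}{114}$ ($g = \left(2 - 1\right) 167 \left(- \frac{5}{-114}\right) = 1 \cdot 167 \left(\left(-5\right) \left(- \frac{1}{114}\right)\right) = 167 \cdot \frac{5}{114} = \frac{835}{114} \approx 7.3246$)
$\frac{1}{r + g} = \frac{1}{8816508 + \frac{835}{114}} = \frac{1}{\frac{1005082747}{114}} = \frac{114}{1005082747}$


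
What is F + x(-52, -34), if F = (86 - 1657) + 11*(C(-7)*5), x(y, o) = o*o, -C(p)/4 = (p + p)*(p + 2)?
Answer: -15815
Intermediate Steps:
C(p) = -8*p*(2 + p) (C(p) = -4*(p + p)*(p + 2) = -4*2*p*(2 + p) = -8*p*(2 + p))
x(y, o) = o²
F = -16971 (F = (86 - 1657) + 11*(-8*(-7)*(2 - 7)*5) = -1571 + 11*(-8*(-7)*(-5)*5) = -1571 + 11*(-280*5) = -1571 + 11*(-1400) = -1571 - 15400 = -16971)
F + x(-52, -34) = -16971 + (-34)² = -16971 + 1156 = -15815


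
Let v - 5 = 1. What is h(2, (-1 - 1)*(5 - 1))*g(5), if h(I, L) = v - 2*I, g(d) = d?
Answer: 10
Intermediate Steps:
v = 6 (v = 5 + 1 = 6)
h(I, L) = 6 - 2*I
h(2, (-1 - 1)*(5 - 1))*g(5) = (6 - 2*2)*5 = (6 - 4)*5 = 2*5 = 10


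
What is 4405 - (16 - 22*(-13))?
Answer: 4103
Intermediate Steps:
4405 - (16 - 22*(-13)) = 4405 - (16 + 286) = 4405 - 1*302 = 4405 - 302 = 4103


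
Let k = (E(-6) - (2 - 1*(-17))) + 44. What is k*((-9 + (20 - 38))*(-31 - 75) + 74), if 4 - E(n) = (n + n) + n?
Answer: 137992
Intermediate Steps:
E(n) = 4 - 3*n (E(n) = 4 - ((n + n) + n) = 4 - (2*n + n) = 4 - 3*n)
k = 47 (k = ((4 - 3*(-6)) - (2 - 1*(-17))) + 44 = ((4 + 18) - (2 + 17)) + 44 = (22 - 1*19) + 44 = (22 - 19) + 44 = 3 + 44 = 47)
k*((-9 + (20 - 38))*(-31 - 75) + 74) = 47*((-9 + (20 - 38))*(-31 - 75) + 74) = 47*((-9 - 18)*(-106) + 74) = 47*(-27*(-106) + 74) = 47*(2862 + 74) = 47*2936 = 137992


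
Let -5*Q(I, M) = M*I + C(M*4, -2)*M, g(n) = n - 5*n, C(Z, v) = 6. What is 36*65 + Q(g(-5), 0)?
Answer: 2340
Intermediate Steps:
g(n) = -4*n
Q(I, M) = -6*M/5 - I*M/5 (Q(I, M) = -(M*I + 6*M)/5 = -(I*M + 6*M)/5 = -(6*M + I*M)/5 = -6*M/5 - I*M/5)
36*65 + Q(g(-5), 0) = 36*65 - ⅕*0*(6 - 4*(-5)) = 2340 - ⅕*0*(6 + 20) = 2340 - ⅕*0*26 = 2340 + 0 = 2340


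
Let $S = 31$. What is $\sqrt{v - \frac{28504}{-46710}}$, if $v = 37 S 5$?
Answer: $\frac{\sqrt{347613684315}}{7785} \approx 75.734$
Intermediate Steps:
$v = 5735$ ($v = 37 \cdot 31 \cdot 5 = 1147 \cdot 5 = 5735$)
$\sqrt{v - \frac{28504}{-46710}} = \sqrt{5735 - \frac{28504}{-46710}} = \sqrt{5735 - - \frac{14252}{23355}} = \sqrt{5735 + \frac{14252}{23355}} = \sqrt{\frac{133955177}{23355}} = \frac{\sqrt{347613684315}}{7785}$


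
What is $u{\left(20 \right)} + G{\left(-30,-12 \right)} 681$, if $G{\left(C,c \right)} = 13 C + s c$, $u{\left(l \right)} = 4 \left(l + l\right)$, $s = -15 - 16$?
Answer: $-12098$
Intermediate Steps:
$s = -31$ ($s = -15 - 16 = -31$)
$u{\left(l \right)} = 8 l$ ($u{\left(l \right)} = 4 \cdot 2 l = 8 l$)
$G{\left(C,c \right)} = - 31 c + 13 C$ ($G{\left(C,c \right)} = 13 C - 31 c = - 31 c + 13 C$)
$u{\left(20 \right)} + G{\left(-30,-12 \right)} 681 = 8 \cdot 20 + \left(\left(-31\right) \left(-12\right) + 13 \left(-30\right)\right) 681 = 160 + \left(372 - 390\right) 681 = 160 - 12258 = -12098$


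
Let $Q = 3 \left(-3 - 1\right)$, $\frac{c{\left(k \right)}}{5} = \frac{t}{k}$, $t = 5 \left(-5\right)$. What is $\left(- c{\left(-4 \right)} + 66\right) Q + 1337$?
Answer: $920$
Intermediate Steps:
$t = -25$
$c{\left(k \right)} = - \frac{125}{k}$ ($c{\left(k \right)} = 5 \left(- \frac{25}{k}\right) = - \frac{125}{k}$)
$Q = -12$ ($Q = 3 \left(-4\right) = -12$)
$\left(- c{\left(-4 \right)} + 66\right) Q + 1337 = \left(- \frac{-125}{-4} + 66\right) \left(-12\right) + 1337 = \left(- \frac{\left(-125\right) \left(-1\right)}{4} + 66\right) \left(-12\right) + 1337 = \left(\left(-1\right) \frac{125}{4} + 66\right) \left(-12\right) + 1337 = \left(- \frac{125}{4} + 66\right) \left(-12\right) + 1337 = \frac{139}{4} \left(-12\right) + 1337 = -417 + 1337 = 920$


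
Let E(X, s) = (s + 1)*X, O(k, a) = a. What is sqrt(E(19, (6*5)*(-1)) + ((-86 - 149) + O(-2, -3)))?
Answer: I*sqrt(789) ≈ 28.089*I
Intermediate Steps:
E(X, s) = X*(1 + s) (E(X, s) = (1 + s)*X = X*(1 + s))
sqrt(E(19, (6*5)*(-1)) + ((-86 - 149) + O(-2, -3))) = sqrt(19*(1 + (6*5)*(-1)) + ((-86 - 149) - 3)) = sqrt(19*(1 + 30*(-1)) + (-235 - 3)) = sqrt(19*(1 - 30) - 238) = sqrt(19*(-29) - 238) = sqrt(-551 - 238) = sqrt(-789) = I*sqrt(789)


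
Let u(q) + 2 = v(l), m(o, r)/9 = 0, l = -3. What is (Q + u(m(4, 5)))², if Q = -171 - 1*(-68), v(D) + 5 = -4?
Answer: 12996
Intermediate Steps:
v(D) = -9 (v(D) = -5 - 4 = -9)
m(o, r) = 0 (m(o, r) = 9*0 = 0)
u(q) = -11 (u(q) = -2 - 9 = -11)
Q = -103 (Q = -171 + 68 = -103)
(Q + u(m(4, 5)))² = (-103 - 11)² = (-114)² = 12996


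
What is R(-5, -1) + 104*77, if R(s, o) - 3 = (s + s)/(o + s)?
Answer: 24038/3 ≈ 8012.7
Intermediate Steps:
R(s, o) = 3 + 2*s/(o + s) (R(s, o) = 3 + (s + s)/(o + s) = 3 + (2*s)/(o + s) = 3 + 2*s/(o + s))
R(-5, -1) + 104*77 = (3*(-1) + 5*(-5))/(-1 - 5) + 104*77 = (-3 - 25)/(-6) + 8008 = -⅙*(-28) + 8008 = 14/3 + 8008 = 24038/3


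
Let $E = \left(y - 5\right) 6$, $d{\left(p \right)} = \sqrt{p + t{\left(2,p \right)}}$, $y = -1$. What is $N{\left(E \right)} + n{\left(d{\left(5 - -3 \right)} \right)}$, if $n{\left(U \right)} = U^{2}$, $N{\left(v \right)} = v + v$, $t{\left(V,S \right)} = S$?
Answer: $-56$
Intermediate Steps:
$d{\left(p \right)} = \sqrt{2} \sqrt{p}$ ($d{\left(p \right)} = \sqrt{p + p} = \sqrt{2 p} = \sqrt{2} \sqrt{p}$)
$E = -36$ ($E = \left(-1 - 5\right) 6 = \left(-6\right) 6 = -36$)
$N{\left(v \right)} = 2 v$
$N{\left(E \right)} + n{\left(d{\left(5 - -3 \right)} \right)} = 2 \left(-36\right) + \left(\sqrt{2} \sqrt{5 - -3}\right)^{2} = -72 + \left(\sqrt{2} \sqrt{5 + 3}\right)^{2} = -72 + \left(\sqrt{2} \sqrt{8}\right)^{2} = -72 + \left(\sqrt{2} \cdot 2 \sqrt{2}\right)^{2} = -72 + 4^{2} = -72 + 16 = -56$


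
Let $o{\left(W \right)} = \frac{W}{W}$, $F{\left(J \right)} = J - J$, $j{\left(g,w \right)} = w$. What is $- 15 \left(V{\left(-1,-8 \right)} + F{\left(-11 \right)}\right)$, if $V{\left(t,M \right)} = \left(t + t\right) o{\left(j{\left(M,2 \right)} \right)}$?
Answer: $30$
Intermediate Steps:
$F{\left(J \right)} = 0$
$o{\left(W \right)} = 1$
$V{\left(t,M \right)} = 2 t$ ($V{\left(t,M \right)} = \left(t + t\right) 1 = 2 t 1 = 2 t$)
$- 15 \left(V{\left(-1,-8 \right)} + F{\left(-11 \right)}\right) = - 15 \left(2 \left(-1\right) + 0\right) = - 15 \left(-2 + 0\right) = \left(-15\right) \left(-2\right) = 30$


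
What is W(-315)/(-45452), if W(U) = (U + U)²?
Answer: -99225/11363 ≈ -8.7323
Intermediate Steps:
W(U) = 4*U² (W(U) = (2*U)² = 4*U²)
W(-315)/(-45452) = (4*(-315)²)/(-45452) = (4*99225)*(-1/45452) = 396900*(-1/45452) = -99225/11363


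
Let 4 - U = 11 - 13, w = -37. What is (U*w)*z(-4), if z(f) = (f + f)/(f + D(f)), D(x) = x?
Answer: -222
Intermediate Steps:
U = 6 (U = 4 - (11 - 13) = 4 - 1*(-2) = 4 + 2 = 6)
z(f) = 1 (z(f) = (f + f)/(f + f) = (2*f)/((2*f)) = (2*f)*(1/(2*f)) = 1)
(U*w)*z(-4) = (6*(-37))*1 = -222*1 = -222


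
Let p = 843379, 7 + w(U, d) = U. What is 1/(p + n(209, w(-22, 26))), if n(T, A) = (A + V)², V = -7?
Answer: 1/844675 ≈ 1.1839e-6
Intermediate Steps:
w(U, d) = -7 + U
n(T, A) = (-7 + A)² (n(T, A) = (A - 7)² = (-7 + A)²)
1/(p + n(209, w(-22, 26))) = 1/(843379 + (-7 + (-7 - 22))²) = 1/(843379 + (-7 - 29)²) = 1/(843379 + (-36)²) = 1/(843379 + 1296) = 1/844675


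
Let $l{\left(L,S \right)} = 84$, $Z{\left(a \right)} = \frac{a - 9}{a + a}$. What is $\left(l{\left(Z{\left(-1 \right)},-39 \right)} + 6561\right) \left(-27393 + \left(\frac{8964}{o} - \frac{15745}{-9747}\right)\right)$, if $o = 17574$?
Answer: $- \frac{1732088057504240}{9516321} \approx -1.8201 \cdot 10^{8}$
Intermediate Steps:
$Z{\left(a \right)} = \frac{-9 + a}{2 a}$
$\left(l{\left(Z{\left(-1 \right)},-39 \right)} + 6561\right) \left(-27393 + \left(\frac{8964}{o} - \frac{15745}{-9747}\right)\right) = \left(84 + 6561\right) \left(-27393 + \left(\frac{8964}{17574} - \frac{15745}{-9747}\right)\right) = 6645 \left(-27393 + \left(8964 \cdot \frac{1}{17574} - - \frac{15745}{9747}\right)\right) = 6645 \left(-27393 + \left(\frac{1494}{2929} + \frac{15745}{9747}\right)\right) = 6645 \left(-27393 + \frac{60679123}{28548963}\right) = 6645 \left(- \frac{781981064336}{28548963}\right) = - \frac{1732088057504240}{9516321}$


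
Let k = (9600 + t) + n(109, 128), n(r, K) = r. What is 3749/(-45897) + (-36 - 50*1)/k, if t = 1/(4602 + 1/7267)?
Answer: -674643366787244/7451275172434827 ≈ -0.090541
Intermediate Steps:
t = 7267/33442735 (t = 1/(4602 + 1/7267) = 1/(33442735/7267) = 7267/33442735 ≈ 0.00021730)
k = 324695521382/33442735 (k = (9600 + 7267/33442735) + 109 = 321050263267/33442735 + 109 = 324695521382/33442735 ≈ 9709.0)
3749/(-45897) + (-36 - 50*1)/k = 3749/(-45897) + (-36 - 50*1)/(324695521382/33442735) = 3749*(-1/45897) + (-36 - 50)*(33442735/324695521382) = -3749/45897 - 86*33442735/324695521382 = -3749/45897 - 1438037605/162347760691 = -674643366787244/7451275172434827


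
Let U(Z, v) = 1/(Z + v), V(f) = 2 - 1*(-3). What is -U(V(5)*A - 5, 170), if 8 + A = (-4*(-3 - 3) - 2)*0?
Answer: -1/125 ≈ -0.0080000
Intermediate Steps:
V(f) = 5 (V(f) = 2 + 3 = 5)
A = -8 (A = -8 + (-4*(-3 - 3) - 2)*0 = -8 + (-4*(-6) - 2)*0 = -8 + (24 - 2)*0 = -8 + 22*0 = -8 + 0 = -8)
-U(V(5)*A - 5, 170) = -1/((5*(-8) - 5) + 170) = -1/((-40 - 5) + 170) = -1/(-45 + 170) = -1/125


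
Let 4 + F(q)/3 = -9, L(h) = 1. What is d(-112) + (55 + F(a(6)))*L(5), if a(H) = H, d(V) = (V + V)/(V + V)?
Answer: 17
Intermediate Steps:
d(V) = 1 (d(V) = (2*V)/((2*V)) = (2*V)*(1/(2*V)) = 1)
F(q) = -39 (F(q) = -12 + 3*(-9) = -12 - 27 = -39)
d(-112) + (55 + F(a(6)))*L(5) = 1 + (55 - 39)*1 = 1 + 16*1 = 1 + 16 = 17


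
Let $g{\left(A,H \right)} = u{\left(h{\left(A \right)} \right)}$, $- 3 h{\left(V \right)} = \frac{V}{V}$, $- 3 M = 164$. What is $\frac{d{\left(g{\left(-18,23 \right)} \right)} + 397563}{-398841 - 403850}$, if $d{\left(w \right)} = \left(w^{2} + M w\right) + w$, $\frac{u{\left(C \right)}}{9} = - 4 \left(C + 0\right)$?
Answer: $- \frac{397063}{802691} \approx -0.49466$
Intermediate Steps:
$M = - \frac{164}{3}$ ($M = \left(- \frac{1}{3}\right) 164 = - \frac{164}{3} \approx -54.667$)
$h{\left(V \right)} = - \frac{1}{3}$ ($h{\left(V \right)} = - \frac{V \frac{1}{V}}{3} = \left(- \frac{1}{3}\right) 1 = - \frac{1}{3}$)
$u{\left(C \right)} = - 36 C$ ($u{\left(C \right)} = 9 \left(- 4 \left(C + 0\right)\right) = 9 \left(- 4 C\right) = - 36 C$)
$g{\left(A,H \right)} = 12$ ($g{\left(A,H \right)} = \left(-36\right) \left(- \frac{1}{3}\right) = 12$)
$d{\left(w \right)} = w^{2} - \frac{161 w}{3}$ ($d{\left(w \right)} = \left(w^{2} - \frac{164 w}{3}\right) + w = w^{2} - \frac{161 w}{3}$)
$\frac{d{\left(g{\left(-18,23 \right)} \right)} + 397563}{-398841 - 403850} = \frac{\frac{1}{3} \cdot 12 \left(-161 + 3 \cdot 12\right) + 397563}{-398841 - 403850} = \frac{\frac{1}{3} \cdot 12 \left(-161 + 36\right) + 397563}{-802691} = \left(\frac{1}{3} \cdot 12 \left(-125\right) + 397563\right) \left(- \frac{1}{802691}\right) = \left(-500 + 397563\right) \left(- \frac{1}{802691}\right) = 397063 \left(- \frac{1}{802691}\right) = - \frac{397063}{802691}$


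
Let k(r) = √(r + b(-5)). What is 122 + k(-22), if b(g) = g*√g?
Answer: 122 + √(-22 - 5*I*√5) ≈ 123.16 - 4.831*I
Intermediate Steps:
b(g) = g^(3/2)
k(r) = √(r - 5*I*√5) (k(r) = √(r + (-5)^(3/2)) = √(r - 5*I*√5))
122 + k(-22) = 122 + √(-22 - 5*I*√5)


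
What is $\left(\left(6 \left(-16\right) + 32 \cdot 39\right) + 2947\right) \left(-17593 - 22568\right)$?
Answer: $-164619939$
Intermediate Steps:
$\left(\left(6 \left(-16\right) + 32 \cdot 39\right) + 2947\right) \left(-17593 - 22568\right) = \left(\left(-96 + 1248\right) + 2947\right) \left(-40161\right) = \left(1152 + 2947\right) \left(-40161\right) = 4099 \left(-40161\right) = -164619939$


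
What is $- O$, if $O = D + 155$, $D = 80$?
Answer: $-235$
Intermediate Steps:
$O = 235$ ($O = 80 + 155 = 235$)
$- O = \left(-1\right) 235 = -235$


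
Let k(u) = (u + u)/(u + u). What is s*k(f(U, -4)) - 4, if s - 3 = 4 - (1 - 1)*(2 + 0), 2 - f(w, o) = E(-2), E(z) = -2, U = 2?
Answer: 3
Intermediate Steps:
f(w, o) = 4 (f(w, o) = 2 - 1*(-2) = 2 + 2 = 4)
s = 7 (s = 3 + (4 - (1 - 1)*(2 + 0)) = 3 + (4 - 0*2) = 3 + (4 - 1*0) = 3 + (4 + 0) = 3 + 4 = 7)
k(u) = 1 (k(u) = (2*u)/((2*u)) = (2*u)*(1/(2*u)) = 1)
s*k(f(U, -4)) - 4 = 7*1 - 4 = 7 - 4 = 3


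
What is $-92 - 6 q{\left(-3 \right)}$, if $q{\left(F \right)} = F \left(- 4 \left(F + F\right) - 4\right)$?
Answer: $268$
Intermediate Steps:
$q{\left(F \right)} = F \left(-4 - 8 F\right)$ ($q{\left(F \right)} = F \left(- 4 \cdot 2 F - 4\right) = F \left(- 8 F - 4\right) = F \left(-4 - 8 F\right)$)
$-92 - 6 q{\left(-3 \right)} = -92 - 6 \left(\left(-4\right) \left(-3\right) \left(1 + 2 \left(-3\right)\right)\right) = -92 - 6 \left(\left(-4\right) \left(-3\right) \left(1 - 6\right)\right) = -92 - 6 \left(\left(-4\right) \left(-3\right) \left(-5\right)\right) = -92 - -360 = -92 + 360 = 268$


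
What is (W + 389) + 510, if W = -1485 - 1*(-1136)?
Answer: 550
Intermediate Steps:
W = -349 (W = -1485 + 1136 = -349)
(W + 389) + 510 = (-349 + 389) + 510 = 40 + 510 = 550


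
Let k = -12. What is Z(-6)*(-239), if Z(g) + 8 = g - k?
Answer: 478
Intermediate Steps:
Z(g) = 4 + g (Z(g) = -8 + (g - 1*(-12)) = -8 + (g + 12) = -8 + (12 + g) = 4 + g)
Z(-6)*(-239) = (4 - 6)*(-239) = -2*(-239) = 478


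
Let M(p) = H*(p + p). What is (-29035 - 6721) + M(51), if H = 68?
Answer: -28820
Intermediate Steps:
M(p) = 136*p (M(p) = 68*(p + p) = 68*(2*p) = 136*p)
(-29035 - 6721) + M(51) = (-29035 - 6721) + 136*51 = -35756 + 6936 = -28820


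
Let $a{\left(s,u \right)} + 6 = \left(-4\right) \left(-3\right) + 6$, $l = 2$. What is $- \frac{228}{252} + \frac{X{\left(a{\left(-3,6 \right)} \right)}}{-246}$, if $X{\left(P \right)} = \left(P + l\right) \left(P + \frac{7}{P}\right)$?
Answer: $- \frac{16747}{10332} \approx -1.6209$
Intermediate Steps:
$a{\left(s,u \right)} = 12$ ($a{\left(s,u \right)} = -6 + \left(\left(-4\right) \left(-3\right) + 6\right) = -6 + \left(12 + 6\right) = -6 + 18 = 12$)
$X{\left(P \right)} = \left(2 + P\right) \left(P + \frac{7}{P}\right)$ ($X{\left(P \right)} = \left(P + 2\right) \left(P + \frac{7}{P}\right) = \left(2 + P\right) \left(P + \frac{7}{P}\right)$)
$- \frac{228}{252} + \frac{X{\left(a{\left(-3,6 \right)} \right)}}{-246} = - \frac{228}{252} + \frac{7 + 12^{2} + 2 \cdot 12 + \frac{14}{12}}{-246} = \left(-228\right) \frac{1}{252} + \left(7 + 144 + 24 + 14 \cdot \frac{1}{12}\right) \left(- \frac{1}{246}\right) = - \frac{19}{21} + \left(7 + 144 + 24 + \frac{7}{6}\right) \left(- \frac{1}{246}\right) = - \frac{19}{21} + \frac{1057}{6} \left(- \frac{1}{246}\right) = - \frac{19}{21} - \frac{1057}{1476} = - \frac{16747}{10332}$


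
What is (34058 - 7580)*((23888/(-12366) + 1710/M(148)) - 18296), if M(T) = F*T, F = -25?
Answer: -61578146956243/127095 ≈ -4.8451e+8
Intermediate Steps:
M(T) = -25*T
(34058 - 7580)*((23888/(-12366) + 1710/M(148)) - 18296) = (34058 - 7580)*((23888/(-12366) + 1710/((-25*148))) - 18296) = 26478*((23888*(-1/12366) + 1710/(-3700)) - 18296) = 26478*((-11944/6183 + 1710*(-1/3700)) - 18296) = 26478*((-11944/6183 - 171/370) - 18296) = 26478*(-5476573/2287710 - 18296) = 26478*(-41861418733/2287710) = -61578146956243/127095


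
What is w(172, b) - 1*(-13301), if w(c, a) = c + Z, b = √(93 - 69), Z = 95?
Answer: 13568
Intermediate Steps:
b = 2*√6 (b = √24 = 2*√6 ≈ 4.8990)
w(c, a) = 95 + c (w(c, a) = c + 95 = 95 + c)
w(172, b) - 1*(-13301) = (95 + 172) - 1*(-13301) = 267 + 13301 = 13568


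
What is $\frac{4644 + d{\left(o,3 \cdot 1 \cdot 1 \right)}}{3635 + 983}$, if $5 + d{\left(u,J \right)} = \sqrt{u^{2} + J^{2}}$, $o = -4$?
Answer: $\frac{2322}{2309} \approx 1.0056$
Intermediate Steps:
$d{\left(u,J \right)} = -5 + \sqrt{J^{2} + u^{2}}$ ($d{\left(u,J \right)} = -5 + \sqrt{u^{2} + J^{2}} = -5 + \sqrt{J^{2} + u^{2}}$)
$\frac{4644 + d{\left(o,3 \cdot 1 \cdot 1 \right)}}{3635 + 983} = \frac{4644 - \left(5 - \sqrt{\left(3 \cdot 1 \cdot 1\right)^{2} + \left(-4\right)^{2}}\right)}{3635 + 983} = \frac{4644 - \left(5 - \sqrt{\left(3 \cdot 1\right)^{2} + 16}\right)}{4618} = \left(4644 - \left(5 - \sqrt{3^{2} + 16}\right)\right) \frac{1}{4618} = \left(4644 - \left(5 - \sqrt{9 + 16}\right)\right) \frac{1}{4618} = \left(4644 - \left(5 - \sqrt{25}\right)\right) \frac{1}{4618} = \left(4644 + \left(-5 + 5\right)\right) \frac{1}{4618} = \left(4644 + 0\right) \frac{1}{4618} = 4644 \cdot \frac{1}{4618} = \frac{2322}{2309}$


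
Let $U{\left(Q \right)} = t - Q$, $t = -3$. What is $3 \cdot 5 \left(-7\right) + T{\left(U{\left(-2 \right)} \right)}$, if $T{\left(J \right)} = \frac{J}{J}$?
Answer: $-104$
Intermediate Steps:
$U{\left(Q \right)} = -3 - Q$
$T{\left(J \right)} = 1$
$3 \cdot 5 \left(-7\right) + T{\left(U{\left(-2 \right)} \right)} = 3 \cdot 5 \left(-7\right) + 1 = 15 \left(-7\right) + 1 = -105 + 1 = -104$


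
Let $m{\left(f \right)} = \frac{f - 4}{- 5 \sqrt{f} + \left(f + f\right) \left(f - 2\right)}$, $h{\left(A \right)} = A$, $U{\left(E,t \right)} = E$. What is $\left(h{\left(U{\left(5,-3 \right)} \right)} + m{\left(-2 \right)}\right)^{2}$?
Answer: $\frac{1850 \sqrt{2} + 2113 i}{80 \sqrt{2} + 103 i} \approx 21.942 - 1.2995 i$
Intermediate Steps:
$m{\left(f \right)} = \frac{-4 + f}{- 5 \sqrt{f} + 2 f \left(-2 + f\right)}$
$\left(h{\left(U{\left(5,-3 \right)} \right)} + m{\left(-2 \right)}\right)^{2} = \left(5 + \frac{4 - -2}{- 2 \left(-2\right)^{2} + 4 \left(-2\right) + 5 \sqrt{-2}}\right)^{2} = \left(5 + \frac{4 + 2}{\left(-2\right) 4 - 8 + 5 i \sqrt{2}}\right)^{2} = \left(5 + \frac{1}{-8 - 8 + 5 i \sqrt{2}} \cdot 6\right)^{2} = \left(5 + \frac{1}{-16 + 5 i \sqrt{2}} \cdot 6\right)^{2} = \left(5 + \frac{6}{-16 + 5 i \sqrt{2}}\right)^{2}$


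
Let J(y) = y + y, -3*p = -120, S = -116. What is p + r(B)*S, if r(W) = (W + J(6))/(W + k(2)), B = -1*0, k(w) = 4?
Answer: -308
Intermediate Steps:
p = 40 (p = -1/3*(-120) = 40)
J(y) = 2*y
B = 0
r(W) = (12 + W)/(4 + W) (r(W) = (W + 2*6)/(W + 4) = (W + 12)/(4 + W) = (12 + W)/(4 + W))
p + r(B)*S = 40 + ((12 + 0)/(4 + 0))*(-116) = 40 + (12/4)*(-116) = 40 + ((1/4)*12)*(-116) = 40 + 3*(-116) = 40 - 348 = -308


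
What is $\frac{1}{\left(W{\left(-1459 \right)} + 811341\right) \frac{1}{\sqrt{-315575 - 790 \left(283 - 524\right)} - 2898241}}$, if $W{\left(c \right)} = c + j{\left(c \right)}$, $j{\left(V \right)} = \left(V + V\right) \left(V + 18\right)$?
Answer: $- \frac{2898241}{5014720} + \frac{i \sqrt{125185}}{5014720} \approx -0.57795 + 7.0555 \cdot 10^{-5} i$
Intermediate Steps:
$j{\left(V \right)} = 2 V \left(18 + V\right)$
$W{\left(c \right)} = c + 2 c \left(18 + c\right)$
$\frac{1}{\left(W{\left(-1459 \right)} + 811341\right) \frac{1}{\sqrt{-315575 - 790 \left(283 - 524\right)} - 2898241}} = \frac{1}{\left(- 1459 \left(37 + 2 \left(-1459\right)\right) + 811341\right) \frac{1}{\sqrt{-315575 - 790 \left(283 - 524\right)} - 2898241}} = \frac{1}{\left(- 1459 \left(37 - 2918\right) + 811341\right) \frac{1}{\sqrt{-315575 - -190390} - 2898241}} = \frac{1}{\left(\left(-1459\right) \left(-2881\right) + 811341\right) \frac{1}{\sqrt{-315575 + 190390} - 2898241}} = \frac{1}{\left(4203379 + 811341\right) \frac{1}{\sqrt{-125185} - 2898241}} = \frac{1}{5014720 \frac{1}{i \sqrt{125185} - 2898241}} = \frac{1}{5014720 \frac{1}{-2898241 + i \sqrt{125185}}} = - \frac{2898241}{5014720} + \frac{i \sqrt{125185}}{5014720}$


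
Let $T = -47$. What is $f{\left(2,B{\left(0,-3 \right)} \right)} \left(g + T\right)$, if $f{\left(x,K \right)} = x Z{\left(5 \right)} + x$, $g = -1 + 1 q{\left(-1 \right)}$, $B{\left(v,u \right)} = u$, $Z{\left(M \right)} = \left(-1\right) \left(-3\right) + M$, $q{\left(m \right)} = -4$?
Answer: $-936$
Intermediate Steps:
$Z{\left(M \right)} = 3 + M$
$g = -5$ ($g = -1 + 1 \left(-4\right) = -1 - 4 = -5$)
$f{\left(x,K \right)} = 9 x$ ($f{\left(x,K \right)} = x \left(3 + 5\right) + x = x 8 + x = 8 x + x = 9 x$)
$f{\left(2,B{\left(0,-3 \right)} \right)} \left(g + T\right) = 9 \cdot 2 \left(-5 - 47\right) = 18 \left(-52\right) = -936$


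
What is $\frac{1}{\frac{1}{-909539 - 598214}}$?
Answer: $-1507753$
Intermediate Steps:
$\frac{1}{\frac{1}{-909539 - 598214}} = \frac{1}{\frac{1}{-1507753}} = \frac{1}{- \frac{1}{1507753}} = -1507753$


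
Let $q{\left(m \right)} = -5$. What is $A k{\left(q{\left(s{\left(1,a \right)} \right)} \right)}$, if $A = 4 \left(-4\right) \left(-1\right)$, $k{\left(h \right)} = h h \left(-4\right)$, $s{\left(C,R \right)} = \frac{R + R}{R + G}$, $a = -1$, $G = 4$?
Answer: $-1600$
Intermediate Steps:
$s{\left(C,R \right)} = \frac{2 R}{4 + R}$ ($s{\left(C,R \right)} = \frac{R + R}{R + 4} = \frac{2 R}{4 + R}$)
$k{\left(h \right)} = - 4 h^{2}$ ($k{\left(h \right)} = h^{2} \left(-4\right) = - 4 h^{2}$)
$A = 16$ ($A = \left(-16\right) \left(-1\right) = 16$)
$A k{\left(q{\left(s{\left(1,a \right)} \right)} \right)} = 16 \left(- 4 \left(-5\right)^{2}\right) = 16 \left(\left(-4\right) 25\right) = 16 \left(-100\right) = -1600$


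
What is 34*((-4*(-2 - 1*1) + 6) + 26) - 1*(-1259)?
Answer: 2755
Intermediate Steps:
34*((-4*(-2 - 1*1) + 6) + 26) - 1*(-1259) = 34*((-4*(-2 - 1) + 6) + 26) + 1259 = 34*((-4*(-3) + 6) + 26) + 1259 = 34*((12 + 6) + 26) + 1259 = 34*(18 + 26) + 1259 = 34*44 + 1259 = 1496 + 1259 = 2755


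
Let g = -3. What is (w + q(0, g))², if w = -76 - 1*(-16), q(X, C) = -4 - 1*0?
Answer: 4096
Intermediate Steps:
q(X, C) = -4 (q(X, C) = -4 + 0 = -4)
w = -60 (w = -76 + 16 = -60)
(w + q(0, g))² = (-60 - 4)² = (-64)² = 4096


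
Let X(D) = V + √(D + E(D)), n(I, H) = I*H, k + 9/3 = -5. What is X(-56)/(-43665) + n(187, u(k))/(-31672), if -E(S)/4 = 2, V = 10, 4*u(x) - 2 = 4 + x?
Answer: 1506383/553183152 - 8*I/43665 ≈ 0.0027231 - 0.00018321*I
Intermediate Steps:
k = -8 (k = -3 - 5 = -8)
u(x) = 3/2 + x/4 (u(x) = ½ + (4 + x)/4 = ½ + (1 + x/4) = 3/2 + x/4)
E(S) = -8 (E(S) = -4*2 = -8)
n(I, H) = H*I
X(D) = 10 + √(-8 + D) (X(D) = 10 + √(D - 8) = 10 + √(-8 + D))
X(-56)/(-43665) + n(187, u(k))/(-31672) = (10 + √(-8 - 56))/(-43665) + ((3/2 + (¼)*(-8))*187)/(-31672) = (10 + √(-64))*(-1/43665) + ((3/2 - 2)*187)*(-1/31672) = (10 + 8*I)*(-1/43665) - ½*187*(-1/31672) = (-2/8733 - 8*I/43665) - 187/2*(-1/31672) = (-2/8733 - 8*I/43665) + 187/63344 = 1506383/553183152 - 8*I/43665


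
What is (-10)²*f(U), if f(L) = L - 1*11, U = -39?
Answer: -5000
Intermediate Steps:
f(L) = -11 + L (f(L) = L - 11 = -11 + L)
(-10)²*f(U) = (-10)²*(-11 - 39) = 100*(-50) = -5000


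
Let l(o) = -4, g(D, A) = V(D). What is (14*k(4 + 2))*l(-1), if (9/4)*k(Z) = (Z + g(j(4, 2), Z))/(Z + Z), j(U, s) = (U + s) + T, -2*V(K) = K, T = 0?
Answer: -56/9 ≈ -6.2222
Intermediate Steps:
V(K) = -K/2
j(U, s) = U + s (j(U, s) = (U + s) + 0 = U + s)
g(D, A) = -D/2
k(Z) = 2*(-3 + Z)/(9*Z) (k(Z) = 4*((Z - (4 + 2)/2)/(Z + Z))/9 = 4*((Z - ½*6)/((2*Z)))/9 = 4*((Z - 3)*(1/(2*Z)))/9 = 4*((-3 + Z)*(1/(2*Z)))/9 = 4*((-3 + Z)/(2*Z))/9 = 2*(-3 + Z)/(9*Z))
(14*k(4 + 2))*l(-1) = (14*(2*(-3 + (4 + 2))/(9*(4 + 2))))*(-4) = (14*((2/9)*(-3 + 6)/6))*(-4) = (14*((2/9)*(⅙)*3))*(-4) = (14*(⅑))*(-4) = (14/9)*(-4) = -56/9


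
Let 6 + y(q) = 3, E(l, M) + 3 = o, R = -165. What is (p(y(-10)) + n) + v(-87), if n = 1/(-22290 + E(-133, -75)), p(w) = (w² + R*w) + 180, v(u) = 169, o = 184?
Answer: 18858976/22109 ≈ 853.00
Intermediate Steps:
E(l, M) = 181 (E(l, M) = -3 + 184 = 181)
y(q) = -3 (y(q) = -6 + 3 = -3)
p(w) = 180 + w² - 165*w (p(w) = (w² - 165*w) + 180 = 180 + w² - 165*w)
n = -1/22109 (n = 1/(-22290 + 181) = 1/(-22109) = -1/22109 ≈ -4.5230e-5)
(p(y(-10)) + n) + v(-87) = ((180 + (-3)² - 165*(-3)) - 1/22109) + 169 = ((180 + 9 + 495) - 1/22109) + 169 = (684 - 1/22109) + 169 = 15122555/22109 + 169 = 18858976/22109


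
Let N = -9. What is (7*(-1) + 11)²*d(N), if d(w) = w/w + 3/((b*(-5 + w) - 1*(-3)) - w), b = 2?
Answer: 13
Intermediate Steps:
d(w) = 1 + 3/(-7 + w) (d(w) = w/w + 3/((2*(-5 + w) - 1*(-3)) - w) = 1 + 3/(((-10 + 2*w) + 3) - w) = 1 + 3/((-7 + 2*w) - w) = 1 + 3/(-7 + w))
(7*(-1) + 11)²*d(N) = (7*(-1) + 11)²*((-4 - 9)/(-7 - 9)) = (-7 + 11)²*(-13/(-16)) = 4²*(-1/16*(-13)) = 16*(13/16) = 13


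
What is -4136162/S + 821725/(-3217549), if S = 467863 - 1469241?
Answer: 6242723284944/1610991391261 ≈ 3.8751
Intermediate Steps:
S = -1001378
-4136162/S + 821725/(-3217549) = -4136162/(-1001378) + 821725/(-3217549) = -4136162*(-1/1001378) + 821725*(-1/3217549) = 2068081/500689 - 821725/3217549 = 6242723284944/1610991391261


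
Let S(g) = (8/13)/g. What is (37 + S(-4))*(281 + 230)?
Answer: 244769/13 ≈ 18828.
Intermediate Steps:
S(g) = 8/(13*g) (S(g) = (8*(1/13))/g = 8/(13*g))
(37 + S(-4))*(281 + 230) = (37 + (8/13)/(-4))*(281 + 230) = (37 + (8/13)*(-¼))*511 = (37 - 2/13)*511 = (479/13)*511 = 244769/13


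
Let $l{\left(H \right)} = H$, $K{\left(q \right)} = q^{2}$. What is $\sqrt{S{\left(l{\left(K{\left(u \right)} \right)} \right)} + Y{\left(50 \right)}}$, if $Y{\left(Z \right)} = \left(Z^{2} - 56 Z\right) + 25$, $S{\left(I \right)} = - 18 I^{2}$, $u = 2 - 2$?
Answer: $5 i \sqrt{11} \approx 16.583 i$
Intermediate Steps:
$u = 0$ ($u = 2 - 2 = 0$)
$Y{\left(Z \right)} = 25 + Z^{2} - 56 Z$
$\sqrt{S{\left(l{\left(K{\left(u \right)} \right)} \right)} + Y{\left(50 \right)}} = \sqrt{- 18 \left(0^{2}\right)^{2} + \left(25 + 50^{2} - 2800\right)} = \sqrt{- 18 \cdot 0^{2} + \left(25 + 2500 - 2800\right)} = \sqrt{\left(-18\right) 0 - 275} = \sqrt{0 - 275} = \sqrt{-275} = 5 i \sqrt{11}$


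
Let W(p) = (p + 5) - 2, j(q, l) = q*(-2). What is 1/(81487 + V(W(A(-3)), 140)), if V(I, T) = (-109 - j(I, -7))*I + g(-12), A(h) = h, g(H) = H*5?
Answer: 1/81427 ≈ 1.2281e-5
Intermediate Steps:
j(q, l) = -2*q
g(H) = 5*H
W(p) = 3 + p (W(p) = (5 + p) - 2 = 3 + p)
V(I, T) = -60 + I*(-109 + 2*I) (V(I, T) = (-109 - (-2)*I)*I + 5*(-12) = (-109 + 2*I)*I - 60 = I*(-109 + 2*I) - 60 = -60 + I*(-109 + 2*I))
1/(81487 + V(W(A(-3)), 140)) = 1/(81487 + (-60 - 109*(3 - 3) + 2*(3 - 3)²)) = 1/(81487 + (-60 - 109*0 + 2*0²)) = 1/(81487 + (-60 + 0 + 2*0)) = 1/(81487 + (-60 + 0 + 0)) = 1/(81487 - 60) = 1/81427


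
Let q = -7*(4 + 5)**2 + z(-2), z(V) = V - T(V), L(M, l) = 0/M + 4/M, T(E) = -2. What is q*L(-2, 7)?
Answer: 1134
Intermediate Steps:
L(M, l) = 4/M (L(M, l) = 0 + 4/M = 4/M)
z(V) = 2 + V (z(V) = V - 1*(-2) = V + 2 = 2 + V)
q = -567 (q = -7*(4 + 5)**2 + (2 - 2) = -7*9**2 + 0 = -7*81 + 0 = -567 + 0 = -567)
q*L(-2, 7) = -2268/(-2) = -2268*(-1)/2 = -567*(-2) = 1134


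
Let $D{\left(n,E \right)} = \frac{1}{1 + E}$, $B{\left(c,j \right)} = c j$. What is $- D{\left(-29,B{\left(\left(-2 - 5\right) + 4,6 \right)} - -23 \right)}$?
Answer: $- \frac{1}{6} \approx -0.16667$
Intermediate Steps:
$- D{\left(-29,B{\left(\left(-2 - 5\right) + 4,6 \right)} - -23 \right)} = - \frac{1}{1 + \left(\left(\left(-2 - 5\right) + 4\right) 6 - -23\right)} = - \frac{1}{1 + \left(\left(-7 + 4\right) 6 + 23\right)} = - \frac{1}{1 + \left(\left(-3\right) 6 + 23\right)} = - \frac{1}{1 + \left(-18 + 23\right)} = - \frac{1}{1 + 5} = - \frac{1}{6}$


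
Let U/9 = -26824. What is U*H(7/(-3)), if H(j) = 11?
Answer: -2655576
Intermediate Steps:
U = -241416 (U = 9*(-26824) = -241416)
U*H(7/(-3)) = -241416*11 = -2655576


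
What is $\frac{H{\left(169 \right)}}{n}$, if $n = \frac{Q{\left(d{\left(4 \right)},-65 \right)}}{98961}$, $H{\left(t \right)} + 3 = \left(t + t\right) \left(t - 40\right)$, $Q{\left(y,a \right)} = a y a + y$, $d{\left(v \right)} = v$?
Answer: $\frac{4314600639}{16904} \approx 2.5524 \cdot 10^{5}$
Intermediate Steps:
$Q{\left(y,a \right)} = y + y a^{2}$ ($Q{\left(y,a \right)} = y a^{2} + y = y + y a^{2}$)
$H{\left(t \right)} = -3 + 2 t \left(-40 + t\right)$ ($H{\left(t \right)} = -3 + \left(t + t\right) \left(t - 40\right) = -3 + 2 t \left(-40 + t\right)$)
$n = \frac{16904}{98961}$ ($n = \frac{4 \left(1 + \left(-65\right)^{2}\right)}{98961} = 4 \left(1 + 4225\right) \frac{1}{98961} = 4 \cdot 4226 \cdot \frac{1}{98961} = 16904 \cdot \frac{1}{98961} = \frac{16904}{98961} \approx 0.17081$)
$\frac{H{\left(169 \right)}}{n} = \frac{-3 - 13520 + 2 \cdot 169^{2}}{\frac{16904}{98961}} = \left(-3 - 13520 + 2 \cdot 28561\right) \frac{98961}{16904} = \left(-3 - 13520 + 57122\right) \frac{98961}{16904} = 43599 \cdot \frac{98961}{16904} = \frac{4314600639}{16904}$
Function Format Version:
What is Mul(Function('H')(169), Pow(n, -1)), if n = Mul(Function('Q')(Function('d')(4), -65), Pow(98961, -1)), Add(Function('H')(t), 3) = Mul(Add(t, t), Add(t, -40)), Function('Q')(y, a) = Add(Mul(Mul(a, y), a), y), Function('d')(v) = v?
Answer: Rational(4314600639, 16904) ≈ 2.5524e+5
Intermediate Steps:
Function('Q')(y, a) = Add(y, Mul(y, Pow(a, 2))) (Function('Q')(y, a) = Add(Mul(y, Pow(a, 2)), y) = Add(y, Mul(y, Pow(a, 2))))
Function('H')(t) = Add(-3, Mul(2, t, Add(-40, t))) (Function('H')(t) = Add(-3, Mul(Add(t, t), Add(t, -40))) = Add(-3, Mul(Mul(2, t), Add(-40, t))) = Add(-3, Mul(2, t, Add(-40, t))))
n = Rational(16904, 98961) (n = Mul(Mul(4, Add(1, Pow(-65, 2))), Pow(98961, -1)) = Mul(Mul(4, Add(1, 4225)), Rational(1, 98961)) = Mul(Mul(4, 4226), Rational(1, 98961)) = Mul(16904, Rational(1, 98961)) = Rational(16904, 98961) ≈ 0.17081)
Mul(Function('H')(169), Pow(n, -1)) = Mul(Add(-3, Mul(-80, 169), Mul(2, Pow(169, 2))), Pow(Rational(16904, 98961), -1)) = Mul(Add(-3, -13520, Mul(2, 28561)), Rational(98961, 16904)) = Mul(Add(-3, -13520, 57122), Rational(98961, 16904)) = Mul(43599, Rational(98961, 16904)) = Rational(4314600639, 16904)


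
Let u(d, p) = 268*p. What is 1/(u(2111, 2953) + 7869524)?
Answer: 1/8660928 ≈ 1.1546e-7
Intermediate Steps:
1/(u(2111, 2953) + 7869524) = 1/(268*2953 + 7869524) = 1/(791404 + 7869524) = 1/8660928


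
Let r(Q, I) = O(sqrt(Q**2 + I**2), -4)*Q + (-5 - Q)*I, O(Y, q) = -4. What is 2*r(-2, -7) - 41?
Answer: 17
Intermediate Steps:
r(Q, I) = -4*Q + I*(-5 - Q) (r(Q, I) = -4*Q + (-5 - Q)*I = -4*Q + I*(-5 - Q))
2*r(-2, -7) - 41 = 2*(-5*(-7) - 4*(-2) - 1*(-7)*(-2)) - 41 = 2*(35 + 8 - 14) - 41 = 2*29 - 41 = 58 - 41 = 17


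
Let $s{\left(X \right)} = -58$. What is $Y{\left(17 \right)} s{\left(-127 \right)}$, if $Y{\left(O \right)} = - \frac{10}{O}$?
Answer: $\frac{580}{17} \approx 34.118$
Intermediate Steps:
$Y{\left(17 \right)} s{\left(-127 \right)} = - \frac{10}{17} \left(-58\right) = \left(-10\right) \frac{1}{17} \left(-58\right) = \left(- \frac{10}{17}\right) \left(-58\right) = \frac{580}{17}$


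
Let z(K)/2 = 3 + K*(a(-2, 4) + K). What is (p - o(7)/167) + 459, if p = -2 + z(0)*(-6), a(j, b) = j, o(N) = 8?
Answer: 70299/167 ≈ 420.95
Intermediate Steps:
z(K) = 6 + 2*K*(-2 + K) (z(K) = 2*(3 + K*(-2 + K)) = 6 + 2*K*(-2 + K))
p = -38 (p = -2 + (6 - 4*0 + 2*0²)*(-6) = -2 + (6 + 0 + 2*0)*(-6) = -2 + (6 + 0 + 0)*(-6) = -2 + 6*(-6) = -2 - 36 = -38)
(p - o(7)/167) + 459 = (-38 - 8/167) + 459 = -6354/167 + 459 = 70299/167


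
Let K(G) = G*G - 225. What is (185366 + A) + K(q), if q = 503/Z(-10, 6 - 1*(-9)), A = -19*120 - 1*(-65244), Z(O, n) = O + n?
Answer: 6455634/25 ≈ 2.5823e+5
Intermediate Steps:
A = 62964 (A = -2280 + 65244 = 62964)
q = 503/5 (q = 503/(-10 + (6 - 1*(-9))) = 503/(-10 + (6 + 9)) = 503/(-10 + 15) = 503/5 ≈ 100.60)
K(G) = -225 + G² (K(G) = G² - 225 = -225 + G²)
(185366 + A) + K(q) = (185366 + 62964) + (-225 + (503/5)²) = 248330 + (-225 + 253009/25) = 248330 + 247384/25 = 6455634/25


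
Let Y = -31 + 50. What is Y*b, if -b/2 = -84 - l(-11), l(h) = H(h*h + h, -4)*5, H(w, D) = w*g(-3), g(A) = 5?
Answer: 107692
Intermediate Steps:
H(w, D) = 5*w (H(w, D) = w*5 = 5*w)
l(h) = 25*h + 25*h**2 (l(h) = (5*(h*h + h))*5 = (5*(h**2 + h))*5 = (5*(h + h**2))*5 = (5*h + 5*h**2)*5 = 25*h + 25*h**2)
Y = 19
b = 5668 (b = -2*(-84 - 25*(-11)*(1 - 11)) = -2*(-84 - 25*(-11)*(-10)) = -2*(-84 - 1*2750) = -2*(-84 - 2750) = -2*(-2834) = 5668)
Y*b = 19*5668 = 107692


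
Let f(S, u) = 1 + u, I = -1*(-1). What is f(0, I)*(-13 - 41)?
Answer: -108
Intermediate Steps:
I = 1
f(0, I)*(-13 - 41) = (1 + 1)*(-13 - 41) = 2*(-54) = -108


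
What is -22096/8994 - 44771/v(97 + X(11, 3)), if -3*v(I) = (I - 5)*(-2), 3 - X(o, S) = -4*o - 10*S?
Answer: -607739785/1519986 ≈ -399.83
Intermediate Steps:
X(o, S) = 3 + 4*o + 10*S (X(o, S) = 3 - (-4*o - 10*S) = 3 - (-10*S - 4*o) = 3 + (4*o + 10*S) = 3 + 4*o + 10*S)
v(I) = -10/3 + 2*I/3 (v(I) = -(I - 5)*(-2)/3 = -(-5 + I)*(-2)/3 = -(10 - 2*I)/3 = -10/3 + 2*I/3)
-22096/8994 - 44771/v(97 + X(11, 3)) = -22096/8994 - 44771/(-10/3 + 2*(97 + (3 + 4*11 + 10*3))/3) = -22096*1/8994 - 44771/(-10/3 + 2*(97 + (3 + 44 + 30))/3) = -11048/4497 - 44771/(-10/3 + 2*(97 + 77)/3) = -11048/4497 - 44771/(-10/3 + (⅔)*174) = -11048/4497 - 44771/(-10/3 + 116) = -11048/4497 - 44771/338/3 = -11048/4497 - 44771*3/338 = -11048/4497 - 134313/338 = -607739785/1519986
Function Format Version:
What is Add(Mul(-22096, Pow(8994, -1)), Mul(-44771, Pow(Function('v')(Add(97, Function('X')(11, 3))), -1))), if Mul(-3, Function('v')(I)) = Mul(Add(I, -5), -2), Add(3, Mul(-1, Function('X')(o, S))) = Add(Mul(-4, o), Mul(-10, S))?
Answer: Rational(-607739785, 1519986) ≈ -399.83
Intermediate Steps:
Function('X')(o, S) = Add(3, Mul(4, o), Mul(10, S)) (Function('X')(o, S) = Add(3, Mul(-1, Add(Mul(-4, o), Mul(-10, S)))) = Add(3, Mul(-1, Add(Mul(-10, S), Mul(-4, o)))) = Add(3, Add(Mul(4, o), Mul(10, S))) = Add(3, Mul(4, o), Mul(10, S)))
Function('v')(I) = Add(Rational(-10, 3), Mul(Rational(2, 3), I)) (Function('v')(I) = Mul(Rational(-1, 3), Mul(Add(I, -5), -2)) = Mul(Rational(-1, 3), Mul(Add(-5, I), -2)) = Mul(Rational(-1, 3), Add(10, Mul(-2, I))) = Add(Rational(-10, 3), Mul(Rational(2, 3), I)))
Add(Mul(-22096, Pow(8994, -1)), Mul(-44771, Pow(Function('v')(Add(97, Function('X')(11, 3))), -1))) = Add(Mul(-22096, Pow(8994, -1)), Mul(-44771, Pow(Add(Rational(-10, 3), Mul(Rational(2, 3), Add(97, Add(3, Mul(4, 11), Mul(10, 3))))), -1))) = Add(Mul(-22096, Rational(1, 8994)), Mul(-44771, Pow(Add(Rational(-10, 3), Mul(Rational(2, 3), Add(97, Add(3, 44, 30)))), -1))) = Add(Rational(-11048, 4497), Mul(-44771, Pow(Add(Rational(-10, 3), Mul(Rational(2, 3), Add(97, 77))), -1))) = Add(Rational(-11048, 4497), Mul(-44771, Pow(Add(Rational(-10, 3), Mul(Rational(2, 3), 174)), -1))) = Add(Rational(-11048, 4497), Mul(-44771, Pow(Add(Rational(-10, 3), 116), -1))) = Add(Rational(-11048, 4497), Mul(-44771, Pow(Rational(338, 3), -1))) = Add(Rational(-11048, 4497), Mul(-44771, Rational(3, 338))) = Add(Rational(-11048, 4497), Rational(-134313, 338)) = Rational(-607739785, 1519986)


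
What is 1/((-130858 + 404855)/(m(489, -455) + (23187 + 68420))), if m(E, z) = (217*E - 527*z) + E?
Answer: 437994/273997 ≈ 1.5985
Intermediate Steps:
m(E, z) = -527*z + 218*E (m(E, z) = (-527*z + 217*E) + E = -527*z + 218*E)
1/((-130858 + 404855)/(m(489, -455) + (23187 + 68420))) = 1/((-130858 + 404855)/((-527*(-455) + 218*489) + (23187 + 68420))) = 1/(273997/((239785 + 106602) + 91607)) = 1/(273997/(346387 + 91607)) = 1/(273997/437994) = 437994/273997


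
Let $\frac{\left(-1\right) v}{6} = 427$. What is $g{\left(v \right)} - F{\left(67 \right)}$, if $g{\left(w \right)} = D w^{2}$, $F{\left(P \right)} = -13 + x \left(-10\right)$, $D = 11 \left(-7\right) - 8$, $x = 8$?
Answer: $-557926647$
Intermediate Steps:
$v = -2562$ ($v = \left(-6\right) 427 = -2562$)
$D = -85$ ($D = -77 - 8 = -85$)
$F{\left(P \right)} = -93$ ($F{\left(P \right)} = -13 + 8 \left(-10\right) = -13 - 80 = -93$)
$g{\left(w \right)} = - 85 w^{2}$
$g{\left(v \right)} - F{\left(67 \right)} = - 85 \left(-2562\right)^{2} - -93 = \left(-85\right) 6563844 + 93 = -557926740 + 93 = -557926647$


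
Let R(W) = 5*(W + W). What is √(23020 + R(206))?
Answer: 2*√6270 ≈ 158.37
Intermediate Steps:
R(W) = 10*W (R(W) = 5*(2*W) = 10*W)
√(23020 + R(206)) = √(23020 + 10*206) = √(23020 + 2060) = √25080 = 2*√6270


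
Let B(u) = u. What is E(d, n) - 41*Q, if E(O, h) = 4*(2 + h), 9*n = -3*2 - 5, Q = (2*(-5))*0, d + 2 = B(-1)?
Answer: 28/9 ≈ 3.1111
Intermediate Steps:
d = -3 (d = -2 - 1 = -3)
Q = 0 (Q = -10*0 = 0)
n = -11/9 (n = (-3*2 - 5)/9 = (-6 - 5)/9 = (⅑)*(-11) = -11/9 ≈ -1.2222)
E(O, h) = 8 + 4*h
E(d, n) - 41*Q = (8 + 4*(-11/9)) - 41*0 = (8 - 44/9) + 0 = 28/9 + 0 = 28/9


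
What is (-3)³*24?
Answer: -648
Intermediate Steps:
(-3)³*24 = -27*24 = -648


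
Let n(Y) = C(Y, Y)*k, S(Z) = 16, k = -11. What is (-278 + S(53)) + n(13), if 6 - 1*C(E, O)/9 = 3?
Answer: -559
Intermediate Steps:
C(E, O) = 27 (C(E, O) = 54 - 9*3 = 54 - 27 = 27)
n(Y) = -297 (n(Y) = 27*(-11) = -297)
(-278 + S(53)) + n(13) = (-278 + 16) - 297 = -262 - 297 = -559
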